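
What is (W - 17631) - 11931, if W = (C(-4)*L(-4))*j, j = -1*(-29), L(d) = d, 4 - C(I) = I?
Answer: -30490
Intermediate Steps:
C(I) = 4 - I
j = 29
W = -928 (W = ((4 - 1*(-4))*(-4))*29 = ((4 + 4)*(-4))*29 = (8*(-4))*29 = -32*29 = -928)
(W - 17631) - 11931 = (-928 - 17631) - 11931 = -18559 - 11931 = -30490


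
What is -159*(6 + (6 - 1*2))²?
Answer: -15900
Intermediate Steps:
-159*(6 + (6 - 1*2))² = -159*(6 + (6 - 2))² = -159*(6 + 4)² = -159*10² = -159*100 = -15900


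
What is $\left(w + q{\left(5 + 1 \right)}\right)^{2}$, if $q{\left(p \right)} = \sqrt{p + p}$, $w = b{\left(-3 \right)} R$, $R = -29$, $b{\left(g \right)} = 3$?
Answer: $7581 - 348 \sqrt{3} \approx 6978.3$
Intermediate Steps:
$w = -87$ ($w = 3 \left(-29\right) = -87$)
$q{\left(p \right)} = \sqrt{2} \sqrt{p}$ ($q{\left(p \right)} = \sqrt{2 p} = \sqrt{2} \sqrt{p}$)
$\left(w + q{\left(5 + 1 \right)}\right)^{2} = \left(-87 + \sqrt{2} \sqrt{5 + 1}\right)^{2} = \left(-87 + \sqrt{2} \sqrt{6}\right)^{2} = \left(-87 + 2 \sqrt{3}\right)^{2}$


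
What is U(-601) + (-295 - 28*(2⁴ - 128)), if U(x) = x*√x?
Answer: 2841 - 601*I*√601 ≈ 2841.0 - 14734.0*I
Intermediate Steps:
U(x) = x^(3/2)
U(-601) + (-295 - 28*(2⁴ - 128)) = (-601)^(3/2) + (-295 - 28*(2⁴ - 128)) = -601*I*√601 + (-295 - 28*(16 - 128)) = -601*I*√601 + (-295 - 28*(-112)) = -601*I*√601 + (-295 + 3136) = -601*I*√601 + 2841 = 2841 - 601*I*√601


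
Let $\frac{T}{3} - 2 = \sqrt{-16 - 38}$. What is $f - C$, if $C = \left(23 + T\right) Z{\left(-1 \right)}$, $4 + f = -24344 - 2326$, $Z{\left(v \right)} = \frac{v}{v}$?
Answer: $-26703 - 9 i \sqrt{6} \approx -26703.0 - 22.045 i$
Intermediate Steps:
$T = 6 + 9 i \sqrt{6}$ ($T = 6 + 3 \sqrt{-16 - 38} = 6 + 3 \sqrt{-54} = 6 + 3 \cdot 3 i \sqrt{6} = 6 + 9 i \sqrt{6} \approx 6.0 + 22.045 i$)
$Z{\left(v \right)} = 1$
$f = -26674$ ($f = -4 - 26670 = -26674$)
$C = 29 + 9 i \sqrt{6}$ ($C = \left(23 + \left(6 + 9 i \sqrt{6}\right)\right) 1 = \left(29 + 9 i \sqrt{6}\right) 1 = 29 + 9 i \sqrt{6} \approx 29.0 + 22.045 i$)
$f - C = -26674 - \left(29 + 9 i \sqrt{6}\right) = -26703 - 9 i \sqrt{6}$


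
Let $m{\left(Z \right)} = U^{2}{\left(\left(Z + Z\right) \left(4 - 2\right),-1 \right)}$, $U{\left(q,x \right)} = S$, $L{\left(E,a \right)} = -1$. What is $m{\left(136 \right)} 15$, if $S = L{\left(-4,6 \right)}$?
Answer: $15$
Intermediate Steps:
$S = -1$
$U{\left(q,x \right)} = -1$
$m{\left(Z \right)} = 1$ ($m{\left(Z \right)} = \left(-1\right)^{2} = 1$)
$m{\left(136 \right)} 15 = 1 \cdot 15 = 15$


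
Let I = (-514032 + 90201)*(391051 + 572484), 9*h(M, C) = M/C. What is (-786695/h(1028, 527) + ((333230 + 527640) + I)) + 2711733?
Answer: -419810589315881/1028 ≈ -4.0838e+11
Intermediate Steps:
h(M, C) = M/(9*C) (h(M, C) = (M/C)/9 = M/(9*C))
I = -408376002585 (I = -423831*963535 = -408376002585)
(-786695/h(1028, 527) + ((333230 + 527640) + I)) + 2711733 = (-786695/((1/9)*1028/527) + ((333230 + 527640) - 408376002585)) + 2711733 = (-786695/((1/9)*1028*(1/527)) + (860870 - 408376002585)) + 2711733 = (-786695/1028/4743 - 408375141715) + 2711733 = (-786695*4743/1028 - 408375141715) + 2711733 = (-3731294385/1028 - 408375141715) + 2711733 = -419813376977405/1028 + 2711733 = -419810589315881/1028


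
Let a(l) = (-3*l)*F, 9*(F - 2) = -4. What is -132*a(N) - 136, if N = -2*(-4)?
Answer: 4792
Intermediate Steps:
N = 8
F = 14/9 (F = 2 + (⅑)*(-4) = 2 - 4/9 = 14/9 ≈ 1.5556)
a(l) = -14*l/3 (a(l) = -3*l*(14/9) = -14*l/3)
-132*a(N) - 136 = -(-616)*8 - 136 = -132*(-112/3) - 136 = 4928 - 136 = 4792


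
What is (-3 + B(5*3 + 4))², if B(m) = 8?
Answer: 25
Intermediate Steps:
(-3 + B(5*3 + 4))² = (-3 + 8)² = 5² = 25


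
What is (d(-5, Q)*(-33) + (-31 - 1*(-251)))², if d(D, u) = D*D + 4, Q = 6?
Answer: 543169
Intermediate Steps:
d(D, u) = 4 + D² (d(D, u) = D² + 4 = 4 + D²)
(d(-5, Q)*(-33) + (-31 - 1*(-251)))² = ((4 + (-5)²)*(-33) + (-31 - 1*(-251)))² = ((4 + 25)*(-33) + (-31 + 251))² = (29*(-33) + 220)² = (-957 + 220)² = (-737)² = 543169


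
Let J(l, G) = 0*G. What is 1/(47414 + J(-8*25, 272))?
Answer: 1/47414 ≈ 2.1091e-5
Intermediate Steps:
J(l, G) = 0
1/(47414 + J(-8*25, 272)) = 1/(47414 + 0) = 1/47414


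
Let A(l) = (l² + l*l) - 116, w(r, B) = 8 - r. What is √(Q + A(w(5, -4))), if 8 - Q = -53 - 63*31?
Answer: 2*√479 ≈ 43.772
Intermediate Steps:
A(l) = -116 + 2*l² (A(l) = (l² + l²) - 116 = 2*l² - 116 = -116 + 2*l²)
Q = 2014 (Q = 8 - (-53 - 63*31) = 8 - (-53 - 1953) = 8 - 1*(-2006) = 8 + 2006 = 2014)
√(Q + A(w(5, -4))) = √(2014 + (-116 + 2*(8 - 1*5)²)) = √(2014 + (-116 + 2*(8 - 5)²)) = √(2014 + (-116 + 2*3²)) = √(2014 + (-116 + 2*9)) = √(2014 + (-116 + 18)) = √(2014 - 98) = √1916 = 2*√479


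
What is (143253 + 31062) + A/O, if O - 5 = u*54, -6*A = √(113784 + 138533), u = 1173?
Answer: 174315 - 13*√1493/380082 ≈ 1.7432e+5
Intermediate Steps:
A = -13*√1493/6 (A = -√(113784 + 138533)/6 = -13*√1493/6 ≈ -83.719)
O = 63347 (O = 5 + 1173*54 = 5 + 63342 = 63347)
(143253 + 31062) + A/O = (143253 + 31062) - 13*√1493/6/63347 = 174315 - 13*√1493/6*(1/63347) = 174315 - 13*√1493/380082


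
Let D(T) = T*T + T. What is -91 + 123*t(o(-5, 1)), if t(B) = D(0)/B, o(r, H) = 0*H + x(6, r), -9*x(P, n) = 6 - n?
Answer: -91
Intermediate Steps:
x(P, n) = -⅔ + n/9 (x(P, n) = -(6 - n)/9 = -⅔ + n/9)
D(T) = T + T² (D(T) = T² + T = T + T²)
o(r, H) = -⅔ + r/9 (o(r, H) = 0*H + (-⅔ + r/9) = 0 + (-⅔ + r/9) = -⅔ + r/9)
t(B) = 0 (t(B) = (0*(1 + 0))/B = (0*1)/B = 0/B = 0)
-91 + 123*t(o(-5, 1)) = -91 + 123*0 = -91 + 0 = -91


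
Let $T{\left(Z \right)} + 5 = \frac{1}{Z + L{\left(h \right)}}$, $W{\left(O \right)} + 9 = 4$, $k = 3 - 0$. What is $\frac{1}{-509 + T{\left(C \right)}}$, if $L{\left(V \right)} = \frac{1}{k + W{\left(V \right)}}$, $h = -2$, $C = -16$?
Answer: $- \frac{33}{16964} \approx -0.0019453$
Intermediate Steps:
$k = 3$ ($k = 3 + 0 = 3$)
$W{\left(O \right)} = -5$ ($W{\left(O \right)} = -9 + 4 = -5$)
$L{\left(V \right)} = - \frac{1}{2}$ ($L{\left(V \right)} = \frac{1}{3 - 5} = \frac{1}{-2} = - \frac{1}{2}$)
$T{\left(Z \right)} = -5 + \frac{1}{- \frac{1}{2} + Z}$ ($T{\left(Z \right)} = -5 + \frac{1}{Z - \frac{1}{2}} = -5 + \frac{1}{- \frac{1}{2} + Z}$)
$\frac{1}{-509 + T{\left(C \right)}} = \frac{1}{-509 + \frac{7 - -160}{-1 + 2 \left(-16\right)}} = \frac{1}{-509 + \frac{7 + 160}{-1 - 32}} = \frac{1}{-509 + \frac{1}{-33} \cdot 167} = \frac{1}{-509 - \frac{167}{33}} = \frac{1}{- \frac{16964}{33}} = - \frac{33}{16964}$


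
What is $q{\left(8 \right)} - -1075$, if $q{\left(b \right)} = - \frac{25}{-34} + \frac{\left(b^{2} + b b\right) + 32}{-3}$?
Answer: $\frac{104285}{102} \approx 1022.4$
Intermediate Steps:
$q{\left(b \right)} = - \frac{1013}{102} - \frac{2 b^{2}}{3}$ ($q{\left(b \right)} = \left(-25\right) \left(- \frac{1}{34}\right) + \left(\left(b^{2} + b^{2}\right) + 32\right) \left(- \frac{1}{3}\right) = \frac{25}{34} + \left(2 b^{2} + 32\right) \left(- \frac{1}{3}\right) = \frac{25}{34} + \left(32 + 2 b^{2}\right) \left(- \frac{1}{3}\right) = \frac{25}{34} - \left(\frac{32}{3} + \frac{2 b^{2}}{3}\right) = - \frac{1013}{102} - \frac{2 b^{2}}{3}$)
$q{\left(8 \right)} - -1075 = \left(- \frac{1013}{102} - \frac{2 \cdot 8^{2}}{3}\right) - -1075 = \left(- \frac{1013}{102} - \frac{128}{3}\right) + 1075 = - \frac{5365}{102} + 1075 = \frac{104285}{102}$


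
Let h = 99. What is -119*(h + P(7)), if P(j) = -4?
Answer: -11305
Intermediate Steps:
-119*(h + P(7)) = -119*(99 - 4) = -119*95 = -11305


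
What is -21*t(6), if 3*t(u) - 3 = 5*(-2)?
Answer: 49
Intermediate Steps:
t(u) = -7/3 (t(u) = 1 + (5*(-2))/3 = 1 + (1/3)*(-10) = 1 - 10/3 = -7/3)
-21*t(6) = -21*(-7/3) = 49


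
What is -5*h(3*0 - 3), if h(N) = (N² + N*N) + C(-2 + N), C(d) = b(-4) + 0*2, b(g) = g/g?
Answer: -95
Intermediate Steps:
b(g) = 1
C(d) = 1 (C(d) = 1 + 0*2 = 1 + 0 = 1)
h(N) = 1 + 2*N² (h(N) = (N² + N*N) + 1 = (N² + N²) + 1 = 2*N² + 1 = 1 + 2*N²)
-5*h(3*0 - 3) = -5*(1 + 2*(3*0 - 3)²) = -5*(1 + 2*(0 - 3)²) = -5*(1 + 2*(-3)²) = -5*(1 + 2*9) = -5*(1 + 18) = -5*19 = -95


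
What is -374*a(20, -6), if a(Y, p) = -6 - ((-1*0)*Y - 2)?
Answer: 1496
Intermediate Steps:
a(Y, p) = -4 (a(Y, p) = -6 - (0*Y - 2) = -6 - (0 - 2) = -6 - 1*(-2) = -6 + 2 = -4)
-374*a(20, -6) = -374*(-4) = 1496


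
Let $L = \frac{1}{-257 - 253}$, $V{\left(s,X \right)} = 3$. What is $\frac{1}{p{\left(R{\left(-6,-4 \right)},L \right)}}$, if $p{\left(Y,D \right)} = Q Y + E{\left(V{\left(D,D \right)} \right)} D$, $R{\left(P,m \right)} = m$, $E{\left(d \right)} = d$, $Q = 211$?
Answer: $- \frac{170}{143481} \approx -0.0011848$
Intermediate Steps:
$L = - \frac{1}{510}$ ($L = \frac{1}{-510} = - \frac{1}{510} \approx -0.0019608$)
$p{\left(Y,D \right)} = 3 D + 211 Y$ ($p{\left(Y,D \right)} = 211 Y + 3 D = 3 D + 211 Y$)
$\frac{1}{p{\left(R{\left(-6,-4 \right)},L \right)}} = \frac{1}{3 \left(- \frac{1}{510}\right) + 211 \left(-4\right)} = \frac{1}{- \frac{1}{170} - 844} = \frac{1}{- \frac{143481}{170}} = - \frac{170}{143481}$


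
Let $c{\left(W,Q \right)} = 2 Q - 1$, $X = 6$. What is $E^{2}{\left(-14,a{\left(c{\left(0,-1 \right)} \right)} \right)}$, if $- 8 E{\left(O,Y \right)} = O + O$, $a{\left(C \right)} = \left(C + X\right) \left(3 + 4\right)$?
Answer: $\frac{49}{4} \approx 12.25$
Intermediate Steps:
$c{\left(W,Q \right)} = -1 + 2 Q$
$a{\left(C \right)} = 42 + 7 C$ ($a{\left(C \right)} = \left(C + 6\right) \left(3 + 4\right) = \left(6 + C\right) 7 = 42 + 7 C$)
$E{\left(O,Y \right)} = - \frac{O}{4}$ ($E{\left(O,Y \right)} = - \frac{O + O}{8} = - \frac{2 O}{8} = - \frac{O}{4}$)
$E^{2}{\left(-14,a{\left(c{\left(0,-1 \right)} \right)} \right)} = \left(\left(- \frac{1}{4}\right) \left(-14\right)\right)^{2} = \left(\frac{7}{2}\right)^{2} = \frac{49}{4}$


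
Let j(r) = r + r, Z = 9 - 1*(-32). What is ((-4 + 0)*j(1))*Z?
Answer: -328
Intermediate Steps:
Z = 41 (Z = 9 + 32 = 41)
j(r) = 2*r
((-4 + 0)*j(1))*Z = ((-4 + 0)*(2*1))*41 = -4*2*41 = -8*41 = -328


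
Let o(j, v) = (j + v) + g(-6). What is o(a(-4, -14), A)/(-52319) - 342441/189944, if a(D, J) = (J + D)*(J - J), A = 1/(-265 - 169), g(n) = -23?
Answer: -3886860931867/2156476589512 ≈ -1.8024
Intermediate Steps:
A = -1/434 (A = 1/(-434) = -1/434 ≈ -0.0023041)
a(D, J) = 0 (a(D, J) = (D + J)*0 = 0)
o(j, v) = -23 + j + v (o(j, v) = (j + v) - 23 = -23 + j + v)
o(a(-4, -14), A)/(-52319) - 342441/189944 = (-23 + 0 - 1/434)/(-52319) - 342441/189944 = -9983/434*(-1/52319) - 342441*1/189944 = 9983/22706446 - 342441/189944 = -3886860931867/2156476589512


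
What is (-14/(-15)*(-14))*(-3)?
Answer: 196/5 ≈ 39.200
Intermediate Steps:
(-14/(-15)*(-14))*(-3) = (-14*(-1/15)*(-14))*(-3) = ((14/15)*(-14))*(-3) = -196/15*(-3) = 196/5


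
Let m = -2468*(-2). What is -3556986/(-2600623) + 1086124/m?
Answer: 710539084537/3209168782 ≈ 221.41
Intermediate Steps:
m = 4936
-3556986/(-2600623) + 1086124/m = -3556986/(-2600623) + 1086124/4936 = -3556986*(-1/2600623) + 1086124*(1/4936) = 3556986/2600623 + 271531/1234 = 710539084537/3209168782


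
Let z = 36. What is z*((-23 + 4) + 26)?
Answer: 252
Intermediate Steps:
z*((-23 + 4) + 26) = 36*((-23 + 4) + 26) = 36*(-19 + 26) = 36*7 = 252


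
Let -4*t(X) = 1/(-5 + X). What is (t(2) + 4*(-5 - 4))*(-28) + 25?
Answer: 3092/3 ≈ 1030.7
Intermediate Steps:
t(X) = -1/(4*(-5 + X))
(t(2) + 4*(-5 - 4))*(-28) + 25 = (-1/(-20 + 4*2) + 4*(-5 - 4))*(-28) + 25 = (-1/(-20 + 8) + 4*(-9))*(-28) + 25 = (-1/(-12) - 36)*(-28) + 25 = (-1*(-1/12) - 36)*(-28) + 25 = (1/12 - 36)*(-28) + 25 = -431/12*(-28) + 25 = 3017/3 + 25 = 3092/3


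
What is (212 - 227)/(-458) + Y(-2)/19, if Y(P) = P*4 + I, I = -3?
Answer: -4753/8702 ≈ -0.54620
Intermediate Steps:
Y(P) = -3 + 4*P (Y(P) = P*4 - 3 = 4*P - 3 = -3 + 4*P)
(212 - 227)/(-458) + Y(-2)/19 = (212 - 227)/(-458) + (-3 + 4*(-2))/19 = -15*(-1/458) + (-3 - 8)*(1/19) = 15/458 - 11*1/19 = 15/458 - 11/19 = -4753/8702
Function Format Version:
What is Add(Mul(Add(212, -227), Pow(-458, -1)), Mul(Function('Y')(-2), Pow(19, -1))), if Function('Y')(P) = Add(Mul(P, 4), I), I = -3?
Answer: Rational(-4753, 8702) ≈ -0.54620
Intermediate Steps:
Function('Y')(P) = Add(-3, Mul(4, P)) (Function('Y')(P) = Add(Mul(P, 4), -3) = Add(Mul(4, P), -3) = Add(-3, Mul(4, P)))
Add(Mul(Add(212, -227), Pow(-458, -1)), Mul(Function('Y')(-2), Pow(19, -1))) = Add(Mul(Add(212, -227), Pow(-458, -1)), Mul(Add(-3, Mul(4, -2)), Pow(19, -1))) = Add(Mul(-15, Rational(-1, 458)), Mul(Add(-3, -8), Rational(1, 19))) = Add(Rational(15, 458), Mul(-11, Rational(1, 19))) = Add(Rational(15, 458), Rational(-11, 19)) = Rational(-4753, 8702)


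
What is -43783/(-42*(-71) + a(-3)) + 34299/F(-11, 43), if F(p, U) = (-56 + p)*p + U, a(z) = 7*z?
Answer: 22469533/769860 ≈ 29.187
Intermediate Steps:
F(p, U) = U + p*(-56 + p) (F(p, U) = p*(-56 + p) + U = U + p*(-56 + p))
-43783/(-42*(-71) + a(-3)) + 34299/F(-11, 43) = -43783/(-42*(-71) + 7*(-3)) + 34299/(43 + (-11)**2 - 56*(-11)) = -43783/(2982 - 21) + 34299/(43 + 121 + 616) = -43783/2961 + 34299/780 = -43783*1/2961 + 34299*(1/780) = -43783/2961 + 11433/260 = 22469533/769860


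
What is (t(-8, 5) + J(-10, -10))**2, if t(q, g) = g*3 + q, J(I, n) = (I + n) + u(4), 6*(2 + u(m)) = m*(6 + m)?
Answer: 625/9 ≈ 69.444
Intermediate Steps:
u(m) = -2 + m*(6 + m)/6 (u(m) = -2 + (m*(6 + m))/6 = -2 + m*(6 + m)/6)
J(I, n) = 14/3 + I + n (J(I, n) = (I + n) + (-2 + 4 + (1/6)*4**2) = (I + n) + (-2 + 4 + (1/6)*16) = (I + n) + (-2 + 4 + 8/3) = (I + n) + 14/3 = 14/3 + I + n)
t(q, g) = q + 3*g (t(q, g) = 3*g + q = q + 3*g)
(t(-8, 5) + J(-10, -10))**2 = ((-8 + 3*5) + (14/3 - 10 - 10))**2 = ((-8 + 15) - 46/3)**2 = (7 - 46/3)**2 = (-25/3)**2 = 625/9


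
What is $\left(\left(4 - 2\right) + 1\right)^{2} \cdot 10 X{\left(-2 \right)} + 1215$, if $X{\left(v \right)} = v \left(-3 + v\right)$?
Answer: $2115$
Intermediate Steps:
$\left(\left(4 - 2\right) + 1\right)^{2} \cdot 10 X{\left(-2 \right)} + 1215 = \left(\left(4 - 2\right) + 1\right)^{2} \cdot 10 \left(- 2 \left(-3 - 2\right)\right) + 1215 = \left(\left(4 - 2\right) + 1\right)^{2} \cdot 10 \left(\left(-2\right) \left(-5\right)\right) + 1215 = \left(2 + 1\right)^{2} \cdot 10 \cdot 10 + 1215 = 3^{2} \cdot 100 + 1215 = 9 \cdot 100 + 1215 = 900 + 1215 = 2115$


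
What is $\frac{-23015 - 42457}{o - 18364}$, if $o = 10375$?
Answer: $\frac{21824}{2663} \approx 8.1953$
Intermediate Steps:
$\frac{-23015 - 42457}{o - 18364} = \frac{-23015 - 42457}{10375 - 18364} = - \frac{65472}{-7989} = \left(-65472\right) \left(- \frac{1}{7989}\right) = \frac{21824}{2663}$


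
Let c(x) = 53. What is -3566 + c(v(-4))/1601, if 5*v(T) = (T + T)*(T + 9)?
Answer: -5709113/1601 ≈ -3566.0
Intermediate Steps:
v(T) = 2*T*(9 + T)/5 (v(T) = ((T + T)*(T + 9))/5 = ((2*T)*(9 + T))/5 = (2*T*(9 + T))/5 = 2*T*(9 + T)/5)
-3566 + c(v(-4))/1601 = -3566 + 53/1601 = -5709113/1601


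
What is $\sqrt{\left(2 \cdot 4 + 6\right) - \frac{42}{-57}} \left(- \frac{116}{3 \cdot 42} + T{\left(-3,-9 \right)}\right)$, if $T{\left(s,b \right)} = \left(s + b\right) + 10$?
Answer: $- \frac{368 \sqrt{1330}}{1197} \approx -11.212$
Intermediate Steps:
$T{\left(s,b \right)} = 10 + b + s$ ($T{\left(s,b \right)} = \left(b + s\right) + 10 = 10 + b + s$)
$\sqrt{\left(2 \cdot 4 + 6\right) - \frac{42}{-57}} \left(- \frac{116}{3 \cdot 42} + T{\left(-3,-9 \right)}\right) = \sqrt{\left(2 \cdot 4 + 6\right) - \frac{42}{-57}} \left(- \frac{116}{3 \cdot 42} - 2\right) = \sqrt{\left(8 + 6\right) - - \frac{14}{19}} \left(- \frac{116}{126} - 2\right) = \sqrt{14 + \frac{14}{19}} \left(\left(-116\right) \frac{1}{126} - 2\right) = \sqrt{\frac{280}{19}} \left(- \frac{58}{63} - 2\right) = \frac{2 \sqrt{1330}}{19} \left(- \frac{184}{63}\right) = - \frac{368 \sqrt{1330}}{1197}$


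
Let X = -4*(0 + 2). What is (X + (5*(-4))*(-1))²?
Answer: 144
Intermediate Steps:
X = -8 (X = -4*2 = -8)
(X + (5*(-4))*(-1))² = (-8 + (5*(-4))*(-1))² = (-8 - 20*(-1))² = (-8 + 20)² = 12² = 144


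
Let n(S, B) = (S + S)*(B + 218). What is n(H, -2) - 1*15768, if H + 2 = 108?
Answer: 30024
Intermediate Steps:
H = 106 (H = -2 + 108 = 106)
n(S, B) = 2*S*(218 + B) (n(S, B) = (2*S)*(218 + B) = 2*S*(218 + B))
n(H, -2) - 1*15768 = 2*106*(218 - 2) - 1*15768 = 2*106*216 - 15768 = 45792 - 15768 = 30024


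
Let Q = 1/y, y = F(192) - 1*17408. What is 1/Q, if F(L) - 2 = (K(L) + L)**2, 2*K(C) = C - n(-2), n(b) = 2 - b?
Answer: 64390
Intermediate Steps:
K(C) = -2 + C/2 (K(C) = (C - (2 - 1*(-2)))/2 = (C - (2 + 2))/2 = (C - 1*4)/2 = (C - 4)/2 = (-4 + C)/2 = -2 + C/2)
F(L) = 2 + (-2 + 3*L/2)**2 (F(L) = 2 + ((-2 + L/2) + L)**2 = 2 + (-2 + 3*L/2)**2)
y = 64390 (y = (2 + (-4 + 3*192)**2/4) - 1*17408 = (2 + (-4 + 576)**2/4) - 17408 = (2 + (1/4)*572**2) - 17408 = (2 + (1/4)*327184) - 17408 = (2 + 81796) - 17408 = 81798 - 17408 = 64390)
Q = 1/64390 ≈ 1.5530e-5
1/Q = 1/(1/64390) = 64390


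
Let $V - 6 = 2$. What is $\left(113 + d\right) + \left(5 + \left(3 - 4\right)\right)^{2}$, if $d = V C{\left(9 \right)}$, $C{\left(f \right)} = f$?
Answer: $201$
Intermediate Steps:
$V = 8$ ($V = 6 + 2 = 8$)
$d = 72$ ($d = 8 \cdot 9 = 72$)
$\left(113 + d\right) + \left(5 + \left(3 - 4\right)\right)^{2} = \left(113 + 72\right) + \left(5 + \left(3 - 4\right)\right)^{2} = 185 + \left(5 + \left(3 - 4\right)\right)^{2} = 185 + \left(5 - 1\right)^{2} = 185 + 4^{2} = 185 + 16 = 201$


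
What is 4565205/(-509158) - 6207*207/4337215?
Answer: -20454466751217/2208327714970 ≈ -9.2624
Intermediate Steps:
4565205/(-509158) - 6207*207/4337215 = 4565205*(-1/509158) - 1284849*1/4337215 = -4565205/509158 - 1284849/4337215 = -20454466751217/2208327714970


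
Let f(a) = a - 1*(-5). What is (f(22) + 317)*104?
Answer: 35776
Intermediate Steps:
f(a) = 5 + a (f(a) = a + 5 = 5 + a)
(f(22) + 317)*104 = ((5 + 22) + 317)*104 = (27 + 317)*104 = 344*104 = 35776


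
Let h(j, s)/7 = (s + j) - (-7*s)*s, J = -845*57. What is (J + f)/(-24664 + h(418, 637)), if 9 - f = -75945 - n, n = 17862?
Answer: 45651/19865402 ≈ 0.0022980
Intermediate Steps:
f = 93816 (f = 9 - (-75945 - 1*17862) = 9 - (-75945 - 17862) = 9 - 1*(-93807) = 9 + 93807 = 93816)
J = -48165
h(j, s) = 7*j + 7*s + 49*s² (h(j, s) = 7*((s + j) - (-7*s)*s) = 7*((j + s) - (-7)*s²) = 7*((j + s) + 7*s²) = 7*(j + s + 7*s²) = 7*j + 7*s + 49*s²)
(J + f)/(-24664 + h(418, 637)) = (-48165 + 93816)/(-24664 + (7*418 + 7*637 + 49*637²)) = 45651/(-24664 + (2926 + 4459 + 49*405769)) = 45651/(-24664 + (2926 + 4459 + 19882681)) = 45651/(-24664 + 19890066) = 45651/19865402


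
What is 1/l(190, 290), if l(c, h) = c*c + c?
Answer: 1/36290 ≈ 2.7556e-5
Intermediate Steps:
l(c, h) = c + c² (l(c, h) = c² + c = c + c²)
1/l(190, 290) = 1/(190*(1 + 190)) = 1/(190*191) = 1/36290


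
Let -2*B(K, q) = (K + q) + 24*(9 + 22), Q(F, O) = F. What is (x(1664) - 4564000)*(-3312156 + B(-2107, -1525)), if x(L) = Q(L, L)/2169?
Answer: 32773778763967232/2169 ≈ 1.5110e+13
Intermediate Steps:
B(K, q) = -372 - K/2 - q/2 (B(K, q) = -((K + q) + 24*(9 + 22))/2 = -((K + q) + 24*31)/2 = -((K + q) + 744)/2 = -(744 + K + q)/2 = -372 - K/2 - q/2)
x(L) = L/2169
(x(1664) - 4564000)*(-3312156 + B(-2107, -1525)) = ((1/2169)*1664 - 4564000)*(-3312156 + (-372 - 1/2*(-2107) - 1/2*(-1525))) = (1664/2169 - 4564000)*(-3312156 + (-372 + 2107/2 + 1525/2)) = -9899314336*(-3312156 + 1444)/2169 = -9899314336/2169*(-3310712) = 32773778763967232/2169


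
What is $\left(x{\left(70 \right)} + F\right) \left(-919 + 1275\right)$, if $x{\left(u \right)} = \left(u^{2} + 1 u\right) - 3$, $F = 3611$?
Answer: $3053768$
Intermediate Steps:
$x{\left(u \right)} = -3 + u + u^{2}$ ($x{\left(u \right)} = \left(u^{2} + u\right) - 3 = \left(u + u^{2}\right) - 3 = -3 + u + u^{2}$)
$\left(x{\left(70 \right)} + F\right) \left(-919 + 1275\right) = \left(\left(-3 + 70 + 70^{2}\right) + 3611\right) \left(-919 + 1275\right) = \left(\left(-3 + 70 + 4900\right) + 3611\right) 356 = \left(4967 + 3611\right) 356 = 8578 \cdot 356 = 3053768$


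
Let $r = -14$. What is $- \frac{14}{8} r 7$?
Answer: $\frac{343}{2} \approx 171.5$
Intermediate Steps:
$- \frac{14}{8} r 7 = - \frac{14}{8} \left(-14\right) 7 = \left(-14\right) \frac{1}{8} \left(-14\right) 7 = \left(- \frac{7}{4}\right) \left(-14\right) 7 = \frac{49}{2} \cdot 7 = \frac{343}{2}$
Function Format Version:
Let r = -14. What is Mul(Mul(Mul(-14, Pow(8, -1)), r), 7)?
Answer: Rational(343, 2) ≈ 171.50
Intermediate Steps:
Mul(Mul(Mul(-14, Pow(8, -1)), r), 7) = Mul(Mul(Mul(-14, Pow(8, -1)), -14), 7) = Mul(Mul(Mul(-14, Rational(1, 8)), -14), 7) = Mul(Mul(Rational(-7, 4), -14), 7) = Mul(Rational(49, 2), 7) = Rational(343, 2)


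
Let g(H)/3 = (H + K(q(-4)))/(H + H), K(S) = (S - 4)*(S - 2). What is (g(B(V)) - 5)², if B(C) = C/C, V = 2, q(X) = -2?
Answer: 4225/4 ≈ 1056.3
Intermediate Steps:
K(S) = (-4 + S)*(-2 + S)
B(C) = 1
g(H) = 3*(24 + H)/(2*H) (g(H) = 3*((H + (8 + (-2)² - 6*(-2)))/(H + H)) = 3*((H + (8 + 4 + 12))/((2*H))) = 3*((H + 24)*(1/(2*H))) = 3*((24 + H)*(1/(2*H))) = 3*((24 + H)/(2*H)) = 3*(24 + H)/(2*H))
(g(B(V)) - 5)² = ((3/2 + 36/1) - 5)² = ((3/2 + 36*1) - 5)² = ((3/2 + 36) - 5)² = (75/2 - 5)² = (65/2)² = 4225/4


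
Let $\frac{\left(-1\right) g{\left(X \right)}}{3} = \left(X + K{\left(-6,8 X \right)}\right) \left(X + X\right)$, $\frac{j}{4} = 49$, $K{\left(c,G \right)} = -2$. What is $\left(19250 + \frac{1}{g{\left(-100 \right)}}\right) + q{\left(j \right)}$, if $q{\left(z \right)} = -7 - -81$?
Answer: $\frac{1182628799}{61200} \approx 19324.0$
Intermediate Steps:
$j = 196$ ($j = 4 \cdot 49 = 196$)
$q{\left(z \right)} = 74$ ($q{\left(z \right)} = -7 + 81 = 74$)
$g{\left(X \right)} = - 6 X \left(-2 + X\right)$ ($g{\left(X \right)} = - 3 \left(X - 2\right) \left(X + X\right) = - 3 \left(-2 + X\right) 2 X = - 3 \cdot 2 X \left(-2 + X\right) = - 6 X \left(-2 + X\right)$)
$\left(19250 + \frac{1}{g{\left(-100 \right)}}\right) + q{\left(j \right)} = \left(19250 + \frac{1}{6 \left(-100\right) \left(2 - -100\right)}\right) + 74 = \left(19250 + \frac{1}{6 \left(-100\right) \left(2 + 100\right)}\right) + 74 = \left(19250 + \frac{1}{6 \left(-100\right) 102}\right) + 74 = \left(19250 + \frac{1}{-61200}\right) + 74 = \left(19250 - \frac{1}{61200}\right) + 74 = \frac{1178099999}{61200} + 74 = \frac{1182628799}{61200}$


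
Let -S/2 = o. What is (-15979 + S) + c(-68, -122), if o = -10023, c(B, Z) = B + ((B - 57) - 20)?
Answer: 3854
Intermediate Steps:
c(B, Z) = -77 + 2*B (c(B, Z) = B + ((-57 + B) - 20) = B + (-77 + B) = -77 + 2*B)
S = 20046 (S = -2*(-10023) = 20046)
(-15979 + S) + c(-68, -122) = (-15979 + 20046) + (-77 + 2*(-68)) = 4067 + (-77 - 136) = 4067 - 213 = 3854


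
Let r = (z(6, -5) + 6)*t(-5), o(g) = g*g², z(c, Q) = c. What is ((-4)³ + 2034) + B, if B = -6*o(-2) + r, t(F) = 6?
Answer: 2090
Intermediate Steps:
o(g) = g³
r = 72 (r = (6 + 6)*6 = 12*6 = 72)
B = 120 (B = -6*(-2)³ + 72 = -6*(-8) + 72 = 48 + 72 = 120)
((-4)³ + 2034) + B = ((-4)³ + 2034) + 120 = (-64 + 2034) + 120 = 1970 + 120 = 2090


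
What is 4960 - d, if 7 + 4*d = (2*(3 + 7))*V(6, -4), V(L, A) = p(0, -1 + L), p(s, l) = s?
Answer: 19847/4 ≈ 4961.8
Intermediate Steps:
V(L, A) = 0
d = -7/4 (d = -7/4 + ((2*(3 + 7))*0)/4 = -7/4 + ((2*10)*0)/4 = -7/4 + (20*0)/4 = -7/4 + (¼)*0 = -7/4 + 0 = -7/4 ≈ -1.7500)
4960 - d = 4960 - 1*(-7/4) = 4960 + 7/4 = 19847/4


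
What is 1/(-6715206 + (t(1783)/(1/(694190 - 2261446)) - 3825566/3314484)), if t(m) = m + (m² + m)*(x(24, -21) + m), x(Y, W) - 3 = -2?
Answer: -1657242/14738967201045158525947 ≈ -1.1244e-16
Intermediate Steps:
x(Y, W) = 1 (x(Y, W) = 3 - 2 = 1)
t(m) = m + (1 + m)*(m + m²) (t(m) = m + (m² + m)*(1 + m) = m + (m + m²)*(1 + m) = m + (1 + m)*(m + m²))
1/(-6715206 + (t(1783)/(1/(694190 - 2261446)) - 3825566/3314484)) = 1/(-6715206 + ((1783*(2 + 1783² + 2*1783))/(1/(694190 - 2261446)) - 3825566/3314484)) = 1/(-6715206 + ((1783*(2 + 3179089 + 3566))/(1/(-1567256)) - 3825566*1/3314484)) = 1/(-6715206 + ((1783*3182657)/(-1/1567256) - 1912783/1657242)) = 1/(-6715206 + (5674677431*(-1567256) - 1912783/1657242)) = 1/(-6715206 + (-8893672251799336 - 1912783/1657242)) = 1/(-6715206 - 14738967189916437104095/1657242) = 1/(-14738967201045158525947/1657242) = -1657242/14738967201045158525947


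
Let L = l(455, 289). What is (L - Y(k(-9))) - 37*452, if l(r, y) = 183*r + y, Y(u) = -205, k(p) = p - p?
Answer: 67035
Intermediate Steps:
k(p) = 0
l(r, y) = y + 183*r
L = 83554 (L = 289 + 183*455 = 289 + 83265 = 83554)
(L - Y(k(-9))) - 37*452 = (83554 - 1*(-205)) - 37*452 = (83554 + 205) - 1*16724 = 83759 - 16724 = 67035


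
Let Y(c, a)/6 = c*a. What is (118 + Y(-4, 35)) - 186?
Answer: -908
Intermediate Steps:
Y(c, a) = 6*a*c (Y(c, a) = 6*(c*a) = 6*(a*c) = 6*a*c)
(118 + Y(-4, 35)) - 186 = (118 + 6*35*(-4)) - 186 = (118 - 840) - 186 = -722 - 186 = -908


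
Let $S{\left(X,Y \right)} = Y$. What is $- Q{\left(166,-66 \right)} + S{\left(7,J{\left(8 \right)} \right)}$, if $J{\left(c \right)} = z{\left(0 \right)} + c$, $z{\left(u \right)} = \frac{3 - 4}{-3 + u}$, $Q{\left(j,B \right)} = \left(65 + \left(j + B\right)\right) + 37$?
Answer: $- \frac{581}{3} \approx -193.67$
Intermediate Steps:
$Q{\left(j,B \right)} = 102 + B + j$ ($Q{\left(j,B \right)} = \left(65 + \left(B + j\right)\right) + 37 = \left(65 + B + j\right) + 37 = 102 + B + j$)
$z{\left(u \right)} = - \frac{1}{-3 + u}$
$J{\left(c \right)} = \frac{1}{3} + c$ ($J{\left(c \right)} = - \frac{1}{-3 + 0} + c = - \frac{1}{-3} + c = \left(-1\right) \left(- \frac{1}{3}\right) + c = \frac{1}{3} + c$)
$- Q{\left(166,-66 \right)} + S{\left(7,J{\left(8 \right)} \right)} = - (102 - 66 + 166) + \left(\frac{1}{3} + 8\right) = \left(-1\right) 202 + \frac{25}{3} = -202 + \frac{25}{3} = - \frac{581}{3}$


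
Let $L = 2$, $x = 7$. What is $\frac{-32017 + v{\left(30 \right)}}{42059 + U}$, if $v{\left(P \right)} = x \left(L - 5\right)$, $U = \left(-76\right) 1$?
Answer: $- \frac{32038}{41983} \approx -0.76312$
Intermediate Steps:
$U = -76$
$v{\left(P \right)} = -21$ ($v{\left(P \right)} = 7 \left(2 - 5\right) = 7 \left(-3\right) = -21$)
$\frac{-32017 + v{\left(30 \right)}}{42059 + U} = \frac{-32017 - 21}{42059 - 76} = - \frac{32038}{41983}$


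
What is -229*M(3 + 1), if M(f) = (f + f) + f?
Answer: -2748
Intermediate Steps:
M(f) = 3*f (M(f) = 2*f + f = 3*f)
-229*M(3 + 1) = -687*(3 + 1) = -687*4 = -229*12 = -2748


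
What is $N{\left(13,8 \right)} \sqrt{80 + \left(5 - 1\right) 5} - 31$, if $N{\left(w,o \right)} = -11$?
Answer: $-141$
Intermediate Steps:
$N{\left(13,8 \right)} \sqrt{80 + \left(5 - 1\right) 5} - 31 = - 11 \sqrt{80 + \left(5 - 1\right) 5} - 31 = - 11 \sqrt{80 + 4 \cdot 5} - 31 = - 11 \sqrt{80 + 20} - 31 = - 11 \sqrt{100} - 31 = \left(-11\right) 10 - 31 = -110 - 31 = -141$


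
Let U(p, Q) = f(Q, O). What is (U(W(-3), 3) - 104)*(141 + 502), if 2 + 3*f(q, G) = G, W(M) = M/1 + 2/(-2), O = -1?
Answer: -67515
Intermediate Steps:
W(M) = -1 + M (W(M) = M*1 + 2*(-1/2) = M - 1 = -1 + M)
f(q, G) = -2/3 + G/3
U(p, Q) = -1 (U(p, Q) = -2/3 + (1/3)*(-1) = -2/3 - 1/3 = -1)
(U(W(-3), 3) - 104)*(141 + 502) = (-1 - 104)*(141 + 502) = -105*643 = -67515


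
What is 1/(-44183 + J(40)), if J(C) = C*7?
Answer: -1/43903 ≈ -2.2777e-5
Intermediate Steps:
J(C) = 7*C
1/(-44183 + J(40)) = 1/(-44183 + 7*40) = 1/(-44183 + 280) = 1/(-43903) = -1/43903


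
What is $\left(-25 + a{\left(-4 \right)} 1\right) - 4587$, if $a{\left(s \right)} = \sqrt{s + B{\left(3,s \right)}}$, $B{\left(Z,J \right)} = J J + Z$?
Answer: $-4612 + \sqrt{15} \approx -4608.1$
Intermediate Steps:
$B{\left(Z,J \right)} = Z + J^{2}$ ($B{\left(Z,J \right)} = J^{2} + Z = Z + J^{2}$)
$a{\left(s \right)} = \sqrt{3 + s + s^{2}}$ ($a{\left(s \right)} = \sqrt{s + \left(3 + s^{2}\right)} = \sqrt{3 + s + s^{2}}$)
$\left(-25 + a{\left(-4 \right)} 1\right) - 4587 = \left(-25 + \sqrt{3 - 4 + \left(-4\right)^{2}} \cdot 1\right) - 4587 = \left(-25 + \sqrt{3 - 4 + 16} \cdot 1\right) - 4587 = \left(-25 + \sqrt{15} \cdot 1\right) - 4587 = \left(-25 + \sqrt{15}\right) - 4587 = -4612 + \sqrt{15}$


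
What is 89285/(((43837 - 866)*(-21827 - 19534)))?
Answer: -89285/1777323531 ≈ -5.0236e-5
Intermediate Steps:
89285/(((43837 - 866)*(-21827 - 19534))) = 89285/((42971*(-41361))) = 89285/(-1777323531) = 89285*(-1/1777323531) = -89285/1777323531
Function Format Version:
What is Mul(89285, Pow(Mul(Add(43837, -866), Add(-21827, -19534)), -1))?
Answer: Rational(-89285, 1777323531) ≈ -5.0236e-5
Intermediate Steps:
Mul(89285, Pow(Mul(Add(43837, -866), Add(-21827, -19534)), -1)) = Mul(89285, Pow(Mul(42971, -41361), -1)) = Mul(89285, Pow(-1777323531, -1)) = Mul(89285, Rational(-1, 1777323531)) = Rational(-89285, 1777323531)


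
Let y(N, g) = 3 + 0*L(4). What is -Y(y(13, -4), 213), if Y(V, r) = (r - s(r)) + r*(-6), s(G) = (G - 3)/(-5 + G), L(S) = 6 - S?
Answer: 110865/104 ≈ 1066.0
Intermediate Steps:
s(G) = (-3 + G)/(-5 + G)
y(N, g) = 3 (y(N, g) = 3 + 0*(6 - 1*4) = 3 + 0*(6 - 4) = 3 + 0*2 = 3 + 0 = 3)
Y(V, r) = -5*r - (-3 + r)/(-5 + r) (Y(V, r) = (r - (-3 + r)/(-5 + r)) + r*(-6) = (r - (-3 + r)/(-5 + r)) - 6*r = -5*r - (-3 + r)/(-5 + r))
-Y(y(13, -4), 213) = -(3 - 1*213 - 5*213*(-5 + 213))/(-5 + 213) = -(3 - 213 - 5*213*208)/208 = -(3 - 213 - 221520)/208 = -(-221730)/208 = -1*(-110865/104) = 110865/104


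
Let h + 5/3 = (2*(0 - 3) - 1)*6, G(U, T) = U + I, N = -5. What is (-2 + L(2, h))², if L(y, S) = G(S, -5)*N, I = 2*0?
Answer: 421201/9 ≈ 46800.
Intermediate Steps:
I = 0
G(U, T) = U (G(U, T) = U + 0 = U)
h = -131/3 (h = -5/3 + (2*(0 - 3) - 1)*6 = -5/3 + (2*(-3) - 1)*6 = -5/3 + (-6 - 1)*6 = -5/3 - 7*6 = -5/3 - 42 = -131/3 ≈ -43.667)
L(y, S) = -5*S (L(y, S) = S*(-5) = -5*S)
(-2 + L(2, h))² = (-2 - 5*(-131/3))² = (-2 + 655/3)² = (649/3)² = 421201/9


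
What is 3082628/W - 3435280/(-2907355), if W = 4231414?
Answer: 19420153566/10167126157 ≈ 1.9101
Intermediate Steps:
3082628/W - 3435280/(-2907355) = 3082628/4231414 - 3435280/(-2907355) = 3082628*(1/4231414) - 3435280*(-1/2907355) = 1541314/2115707 + 687056/581471 = 19420153566/10167126157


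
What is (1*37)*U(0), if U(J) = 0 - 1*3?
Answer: -111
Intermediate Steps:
U(J) = -3 (U(J) = 0 - 3 = -3)
(1*37)*U(0) = (1*37)*(-3) = 37*(-3) = -111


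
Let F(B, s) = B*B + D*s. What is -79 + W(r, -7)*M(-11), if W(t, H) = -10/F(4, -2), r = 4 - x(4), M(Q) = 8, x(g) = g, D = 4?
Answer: -89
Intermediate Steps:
r = 0 (r = 4 - 1*4 = 4 - 4 = 0)
F(B, s) = B**2 + 4*s (F(B, s) = B*B + 4*s = B**2 + 4*s)
W(t, H) = -5/4 (W(t, H) = -10/(4**2 + 4*(-2)) = -10/(16 - 8) = -10/8 = -10*1/8 = -5/4)
-79 + W(r, -7)*M(-11) = -79 - 5/4*8 = -79 - 10 = -89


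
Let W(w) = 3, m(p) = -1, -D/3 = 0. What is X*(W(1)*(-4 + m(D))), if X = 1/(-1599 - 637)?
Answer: 15/2236 ≈ 0.0067084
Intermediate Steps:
D = 0 (D = -3*0 = 0)
X = -1/2236 (X = 1/(-2236) = -1/2236 ≈ -0.00044723)
X*(W(1)*(-4 + m(D))) = -3*(-4 - 1)/2236 = -3*(-5)/2236 = -1/2236*(-15) = 15/2236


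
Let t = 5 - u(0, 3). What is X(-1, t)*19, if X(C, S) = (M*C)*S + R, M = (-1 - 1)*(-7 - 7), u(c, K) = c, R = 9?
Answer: -2489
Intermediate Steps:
t = 5 (t = 5 - 1*0 = 5 + 0 = 5)
M = 28 (M = -2*(-14) = 28)
X(C, S) = 9 + 28*C*S (X(C, S) = (28*C)*S + 9 = 28*C*S + 9 = 9 + 28*C*S)
X(-1, t)*19 = (9 + 28*(-1)*5)*19 = (9 - 140)*19 = -131*19 = -2489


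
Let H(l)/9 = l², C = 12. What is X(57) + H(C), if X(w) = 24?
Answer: 1320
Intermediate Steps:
H(l) = 9*l²
X(57) + H(C) = 24 + 9*12² = 24 + 9*144 = 24 + 1296 = 1320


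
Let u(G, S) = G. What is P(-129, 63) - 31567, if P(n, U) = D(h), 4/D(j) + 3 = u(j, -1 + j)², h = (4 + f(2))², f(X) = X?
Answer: -40816127/1293 ≈ -31567.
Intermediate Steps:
h = 36 (h = (4 + 2)² = 6² = 36)
D(j) = 4/(-3 + j²)
P(n, U) = 4/1293 (P(n, U) = 4/(-3 + 36²) = 4/(-3 + 1296) = 4/1293)
P(-129, 63) - 31567 = 4/1293 - 31567 = -40816127/1293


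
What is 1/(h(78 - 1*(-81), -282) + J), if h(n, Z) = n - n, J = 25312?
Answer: 1/25312 ≈ 3.9507e-5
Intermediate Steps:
h(n, Z) = 0
1/(h(78 - 1*(-81), -282) + J) = 1/(0 + 25312) = 1/25312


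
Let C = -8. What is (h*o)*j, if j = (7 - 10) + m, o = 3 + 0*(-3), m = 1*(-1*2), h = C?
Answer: 120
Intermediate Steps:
h = -8
m = -2 (m = 1*(-2) = -2)
o = 3 (o = 3 + 0 = 3)
j = -5 (j = (7 - 10) - 2 = -3 - 2 = -5)
(h*o)*j = -8*3*(-5) = -24*(-5) = 120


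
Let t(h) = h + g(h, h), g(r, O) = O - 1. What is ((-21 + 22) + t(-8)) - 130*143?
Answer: -18606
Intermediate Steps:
g(r, O) = -1 + O
t(h) = -1 + 2*h (t(h) = h + (-1 + h) = -1 + 2*h)
((-21 + 22) + t(-8)) - 130*143 = ((-21 + 22) + (-1 + 2*(-8))) - 130*143 = (1 + (-1 - 16)) - 18590 = (1 - 17) - 18590 = -16 - 18590 = -18606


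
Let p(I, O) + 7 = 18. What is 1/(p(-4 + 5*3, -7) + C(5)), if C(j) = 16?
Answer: 1/27 ≈ 0.037037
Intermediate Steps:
p(I, O) = 11 (p(I, O) = -7 + 18 = 11)
1/(p(-4 + 5*3, -7) + C(5)) = 1/(11 + 16) = 1/27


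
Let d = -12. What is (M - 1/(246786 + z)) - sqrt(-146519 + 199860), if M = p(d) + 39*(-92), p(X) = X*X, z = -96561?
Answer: -517374901/150225 - sqrt(53341) ≈ -3675.0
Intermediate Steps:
p(X) = X**2
M = -3444 (M = (-12)**2 + 39*(-92) = 144 - 3588 = -3444)
(M - 1/(246786 + z)) - sqrt(-146519 + 199860) = (-3444 - 1/(246786 - 96561)) - sqrt(-146519 + 199860) = (-3444 - 1/150225) - sqrt(53341) = -517374901/150225 - sqrt(53341)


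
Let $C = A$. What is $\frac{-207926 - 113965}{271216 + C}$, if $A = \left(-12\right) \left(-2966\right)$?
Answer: $- \frac{321891}{306808} \approx -1.0492$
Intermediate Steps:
$A = 35592$
$C = 35592$
$\frac{-207926 - 113965}{271216 + C} = \frac{-207926 - 113965}{271216 + 35592} = - \frac{321891}{306808}$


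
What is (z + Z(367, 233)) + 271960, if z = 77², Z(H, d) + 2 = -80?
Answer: 277807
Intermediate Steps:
Z(H, d) = -82 (Z(H, d) = -2 - 80 = -82)
z = 5929
(z + Z(367, 233)) + 271960 = (5929 - 82) + 271960 = 5847 + 271960 = 277807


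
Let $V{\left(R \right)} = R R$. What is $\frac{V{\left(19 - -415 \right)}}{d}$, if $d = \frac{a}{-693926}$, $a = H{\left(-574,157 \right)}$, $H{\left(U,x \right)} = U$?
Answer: $\frac{9336080404}{41} \approx 2.2771 \cdot 10^{8}$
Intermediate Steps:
$a = -574$
$V{\left(R \right)} = R^{2}$
$d = \frac{287}{346963}$ ($d = - \frac{574}{-693926} = \left(-574\right) \left(- \frac{1}{693926}\right) = \frac{287}{346963} \approx 0.00082718$)
$\frac{V{\left(19 - -415 \right)}}{d} = \frac{\left(19 - -415\right)^{2}}{\frac{287}{346963}} = \left(19 + 415\right)^{2} \cdot \frac{346963}{287} = 434^{2} \cdot \frac{346963}{287} = 188356 \cdot \frac{346963}{287} = \frac{9336080404}{41}$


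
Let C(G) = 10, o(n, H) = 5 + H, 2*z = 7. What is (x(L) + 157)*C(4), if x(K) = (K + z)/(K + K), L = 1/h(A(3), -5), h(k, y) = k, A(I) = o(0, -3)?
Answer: 1610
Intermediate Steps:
z = 7/2 (z = (1/2)*7 = 7/2 ≈ 3.5000)
A(I) = 2 (A(I) = 5 - 3 = 2)
L = 1/2 ≈ 0.50000
x(K) = (7/2 + K)/(2*K) (x(K) = (K + 7/2)/(K + K) = (7/2 + K)/((2*K)) = (7/2 + K)*(1/(2*K)) = (7/2 + K)/(2*K))
(x(L) + 157)*C(4) = ((7 + 2*(1/2))/(4*(1/2)) + 157)*10 = ((1/4)*2*(7 + 1) + 157)*10 = ((1/4)*2*8 + 157)*10 = (4 + 157)*10 = 161*10 = 1610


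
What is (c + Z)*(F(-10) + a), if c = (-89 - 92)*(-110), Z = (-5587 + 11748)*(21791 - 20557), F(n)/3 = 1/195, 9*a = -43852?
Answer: -21727192378664/585 ≈ -3.7140e+10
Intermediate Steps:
a = -43852/9 (a = (⅑)*(-43852) = -43852/9 ≈ -4872.4)
F(n) = 1/65 (F(n) = 3/195 = 3*(1/195) = 1/65)
Z = 7602674 (Z = 6161*1234 = 7602674)
c = 19910 (c = -181*(-110) = 19910)
(c + Z)*(F(-10) + a) = (19910 + 7602674)*(1/65 - 43852/9) = 7622584*(-2850371/585) = -21727192378664/585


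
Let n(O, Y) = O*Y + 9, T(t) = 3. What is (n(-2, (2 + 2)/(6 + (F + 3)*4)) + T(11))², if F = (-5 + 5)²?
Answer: 10816/81 ≈ 133.53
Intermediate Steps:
F = 0 (F = 0² = 0)
n(O, Y) = 9 + O*Y
(n(-2, (2 + 2)/(6 + (F + 3)*4)) + T(11))² = ((9 - 2*(2 + 2)/(6 + (0 + 3)*4)) + 3)² = ((9 - 8/(6 + 3*4)) + 3)² = ((9 - 8/(6 + 12)) + 3)² = ((9 - 8/18) + 3)² = ((9 - 2*2/9) + 3)² = ((9 - 4/9) + 3)² = (77/9 + 3)² = (104/9)² = 10816/81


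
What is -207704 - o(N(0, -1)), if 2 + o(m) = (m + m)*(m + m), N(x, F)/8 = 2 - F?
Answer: -210006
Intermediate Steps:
N(x, F) = 16 - 8*F (N(x, F) = 8*(2 - F) = 16 - 8*F)
o(m) = -2 + 4*m**2 (o(m) = -2 + (m + m)*(m + m) = -2 + (2*m)*(2*m) = -2 + 4*m**2)
-207704 - o(N(0, -1)) = -207704 - (-2 + 4*(16 - 8*(-1))**2) = -207704 - (-2 + 4*(16 + 8)**2) = -207704 - (-2 + 4*24**2) = -207704 - (-2 + 4*576) = -207704 - (-2 + 2304) = -207704 - 1*2302 = -207704 - 2302 = -210006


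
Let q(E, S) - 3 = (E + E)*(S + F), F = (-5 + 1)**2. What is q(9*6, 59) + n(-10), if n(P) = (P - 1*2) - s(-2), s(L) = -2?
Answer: 8093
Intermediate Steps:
F = 16 (F = (-4)**2 = 16)
n(P) = P (n(P) = (P - 1*2) - 1*(-2) = (P - 2) + 2 = (-2 + P) + 2 = P)
q(E, S) = 3 + 2*E*(16 + S) (q(E, S) = 3 + (E + E)*(S + 16) = 3 + (2*E)*(16 + S) = 3 + 2*E*(16 + S))
q(9*6, 59) + n(-10) = (3 + 32*(9*6) + 2*(9*6)*59) - 10 = (3 + 32*54 + 2*54*59) - 10 = (3 + 1728 + 6372) - 10 = 8103 - 10 = 8093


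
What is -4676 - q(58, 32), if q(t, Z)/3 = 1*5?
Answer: -4691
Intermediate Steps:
q(t, Z) = 15 (q(t, Z) = 3*(1*5) = 3*5 = 15)
-4676 - q(58, 32) = -4676 - 1*15 = -4676 - 15 = -4691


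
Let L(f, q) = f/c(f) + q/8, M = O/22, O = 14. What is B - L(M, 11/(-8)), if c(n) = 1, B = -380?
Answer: -267847/704 ≈ -380.46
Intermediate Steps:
M = 7/11 (M = 14/22 = 14*(1/22) = 7/11 ≈ 0.63636)
L(f, q) = f + q/8 (L(f, q) = f/1 + q/8 = f*1 + q*(1/8) = f + q/8)
B - L(M, 11/(-8)) = -380 - (7/11 + (11/(-8))/8) = -380 - (7/11 + (11*(-1/8))/8) = -380 - (7/11 + (1/8)*(-11/8)) = -380 - (7/11 - 11/64) = -380 - 1*327/704 = -380 - 327/704 = -267847/704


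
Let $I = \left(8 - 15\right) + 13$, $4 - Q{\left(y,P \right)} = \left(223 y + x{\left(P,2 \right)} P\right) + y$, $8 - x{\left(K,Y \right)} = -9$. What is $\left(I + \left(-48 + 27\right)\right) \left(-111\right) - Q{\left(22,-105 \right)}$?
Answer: $4804$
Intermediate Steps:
$x{\left(K,Y \right)} = 17$ ($x{\left(K,Y \right)} = 8 - -9 = 8 + 9 = 17$)
$Q{\left(y,P \right)} = 4 - 224 y - 17 P$ ($Q{\left(y,P \right)} = 4 - \left(\left(223 y + 17 P\right) + y\right) = 4 - \left(\left(17 P + 223 y\right) + y\right) = 4 - \left(17 P + 224 y\right) = 4 - 224 y - 17 P$)
$I = 6$ ($I = -7 + 13 = 6$)
$\left(I + \left(-48 + 27\right)\right) \left(-111\right) - Q{\left(22,-105 \right)} = \left(6 + \left(-48 + 27\right)\right) \left(-111\right) - \left(4 - 4928 - -1785\right) = \left(6 - 21\right) \left(-111\right) - \left(4 - 4928 + 1785\right) = \left(-15\right) \left(-111\right) - -3139 = 1665 + 3139 = 4804$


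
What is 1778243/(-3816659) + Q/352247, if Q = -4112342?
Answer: -2331683981057/192058097539 ≈ -12.141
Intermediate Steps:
1778243/(-3816659) + Q/352247 = 1778243/(-3816659) - 4112342/352247 = 1778243*(-1/3816659) - 4112342*1/352247 = -1778243/3816659 - 4112342/352247 = -2331683981057/192058097539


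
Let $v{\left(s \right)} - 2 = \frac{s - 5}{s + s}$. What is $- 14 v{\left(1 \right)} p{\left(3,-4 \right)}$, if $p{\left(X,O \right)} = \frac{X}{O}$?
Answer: $0$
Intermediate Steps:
$v{\left(s \right)} = 2 + \frac{-5 + s}{2 s}$ ($v{\left(s \right)} = 2 + \frac{s - 5}{s + s} = 2 + \frac{-5 + s}{2 s}$)
$- 14 v{\left(1 \right)} p{\left(3,-4 \right)} = - 14 \frac{5 \left(-1 + 1\right)}{2 \cdot 1} \frac{3}{-4} = - 14 \cdot \frac{5}{2} \cdot 1 \cdot 0 \cdot 3 \left(- \frac{1}{4}\right) = \left(-14\right) 0 \left(- \frac{3}{4}\right) = 0 \left(- \frac{3}{4}\right) = 0$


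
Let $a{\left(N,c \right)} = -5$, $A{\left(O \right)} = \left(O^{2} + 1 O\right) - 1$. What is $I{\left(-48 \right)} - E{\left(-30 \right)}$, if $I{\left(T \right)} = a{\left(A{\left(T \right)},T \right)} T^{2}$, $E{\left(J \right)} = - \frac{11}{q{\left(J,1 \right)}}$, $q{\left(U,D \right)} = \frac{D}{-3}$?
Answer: $-11553$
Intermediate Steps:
$q{\left(U,D \right)} = - \frac{D}{3}$ ($q{\left(U,D \right)} = D \left(- \frac{1}{3}\right) = - \frac{D}{3}$)
$A{\left(O \right)} = -1 + O + O^{2}$ ($A{\left(O \right)} = \left(O^{2} + O\right) - 1 = \left(O + O^{2}\right) - 1 = -1 + O + O^{2}$)
$E{\left(J \right)} = 33$ ($E{\left(J \right)} = - \frac{11}{\left(- \frac{1}{3}\right) 1} = - \frac{11}{- \frac{1}{3}} = \left(-11\right) \left(-3\right) = 33$)
$I{\left(T \right)} = - 5 T^{2}$
$I{\left(-48 \right)} - E{\left(-30 \right)} = - 5 \left(-48\right)^{2} - 33 = \left(-5\right) 2304 - 33 = -11520 - 33 = -11553$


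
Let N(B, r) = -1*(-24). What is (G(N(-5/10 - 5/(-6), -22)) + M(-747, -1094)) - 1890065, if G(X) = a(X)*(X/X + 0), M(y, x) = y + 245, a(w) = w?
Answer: -1890543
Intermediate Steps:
N(B, r) = 24
M(y, x) = 245 + y
G(X) = X (G(X) = X*(X/X + 0) = X*(1 + 0) = X*1 = X)
(G(N(-5/10 - 5/(-6), -22)) + M(-747, -1094)) - 1890065 = (24 + (245 - 747)) - 1890065 = (24 - 502) - 1890065 = -478 - 1890065 = -1890543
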